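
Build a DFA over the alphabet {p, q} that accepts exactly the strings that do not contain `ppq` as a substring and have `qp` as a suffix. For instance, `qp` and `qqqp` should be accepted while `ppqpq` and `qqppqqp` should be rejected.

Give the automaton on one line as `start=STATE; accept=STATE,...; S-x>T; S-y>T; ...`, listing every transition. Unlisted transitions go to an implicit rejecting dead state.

Run two small machines in parallel and take their product. One (4 states) tracks partial matches of the forbidden pattern `ppq`; the other (3 states) tracks how much of the suffix `qp` has currently been matched. Each combined state is a pair, one component from each; accept when both components accept. Minimizing collapses redundant product states.
        p   q  
>  S0   S1  S2 
   S1   S3  S2 
   S2   S4  S2 
   S3   S3  S3 
 * S4   S3  S2 
(> = start, * = accepting)

start=S0; accept=S4; S0-p>S1; S0-q>S2; S1-p>S3; S1-q>S2; S2-p>S4; S2-q>S2; S3-p>S3; S3-q>S3; S4-p>S3; S4-q>S2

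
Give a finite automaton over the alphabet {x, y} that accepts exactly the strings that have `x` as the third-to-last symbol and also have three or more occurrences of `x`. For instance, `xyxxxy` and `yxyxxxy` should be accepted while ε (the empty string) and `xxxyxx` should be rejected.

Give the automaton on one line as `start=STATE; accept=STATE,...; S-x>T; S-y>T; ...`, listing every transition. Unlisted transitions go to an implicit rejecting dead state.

start=q0; accept=q4,q7,q8,q11; q0-x>q1; q0-y>q0; q1-x>q2; q1-y>q3; q2-x>q4; q2-y>q5; q3-x>q6; q3-y>q3; q4-x>q4; q4-y>q7; q5-x>q8; q5-y>q9; q6-x>q10; q6-y>q5; q7-x>q8; q7-y>q11; q8-x>q10; q8-y>q12; q9-x>q13; q9-y>q9; q10-x>q4; q10-y>q7; q11-x>q13; q11-y>q9; q12-x>q8; q12-y>q11; q13-x>q10; q13-y>q12

Handle the two conditions separately and then intersect. The first has 15 states tracking the last 3 symbols read; the second has 5 states tracking the count of `x`s, saturating at 4. A product state is a pair (one from each), accepting exactly when both do. Equivalent product states are then merged.
14 states suffice.
          x    y  
>  q0     q1   q0 
   q1     q2   q3 
   q2     q4   q5 
   q3     q6   q3 
 * q4     q4   q7 
   q5     q8   q9 
   q6    q10   q5 
 * q7     q8  q11 
 * q8    q10  q12 
   q9    q13   q9 
   q10    q4   q7 
 * q11   q13   q9 
   q12    q8  q11 
   q13   q10  q12 
(> = start, * = accepting)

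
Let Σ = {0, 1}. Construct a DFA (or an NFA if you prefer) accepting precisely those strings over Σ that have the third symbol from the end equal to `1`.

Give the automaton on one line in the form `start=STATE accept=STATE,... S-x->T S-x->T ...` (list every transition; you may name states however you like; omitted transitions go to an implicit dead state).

A DFA must remember the last 3 symbols (since which symbol is third-to-last isn't known until the input ends). Use one state per possible window of the last ≤3 symbols; accept from those whose window starts with `1`.
With 15 states:
          0    1  
>  S0     S1   S2 
   S1     S3   S4 
   S2     S5   S6 
   S3     S7   S8 
   S4     S9  S10 
   S5    S11  S12 
   S6    S13  S14 
   S7     S7   S8 
   S8     S9  S10 
   S9    S11  S12 
   S10   S13  S14 
 * S11    S7   S8 
 * S12    S9  S10 
 * S13   S11  S12 
 * S14   S13  S14 
(> = start, * = accepting)

start=S0 accept=S11,S12,S13,S14 S0-0->S1 S0-1->S2 S1-0->S3 S1-1->S4 S2-0->S5 S2-1->S6 S3-0->S7 S3-1->S8 S4-0->S9 S4-1->S10 S5-0->S11 S5-1->S12 S6-0->S13 S6-1->S14 S7-0->S7 S7-1->S8 S8-0->S9 S8-1->S10 S9-0->S11 S9-1->S12 S10-0->S13 S10-1->S14 S11-0->S7 S11-1->S8 S12-0->S9 S12-1->S10 S13-0->S11 S13-1->S12 S14-0->S13 S14-1->S14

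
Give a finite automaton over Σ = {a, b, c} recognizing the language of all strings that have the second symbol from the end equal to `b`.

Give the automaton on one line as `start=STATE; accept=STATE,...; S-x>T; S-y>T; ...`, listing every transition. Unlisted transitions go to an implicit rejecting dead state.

start=q0; accept=q7,q8,q9; q0-a>q1; q0-b>q2; q0-c>q3; q1-a>q4; q1-b>q5; q1-c>q6; q2-a>q7; q2-b>q8; q2-c>q9; q3-a>q10; q3-b>q11; q3-c>q12; q4-a>q4; q4-b>q5; q4-c>q6; q5-a>q7; q5-b>q8; q5-c>q9; q6-a>q10; q6-b>q11; q6-c>q12; q7-a>q4; q7-b>q5; q7-c>q6; q8-a>q7; q8-b>q8; q8-c>q9; q9-a>q10; q9-b>q11; q9-c>q12; q10-a>q4; q10-b>q5; q10-c>q6; q11-a>q7; q11-b>q8; q11-c>q9; q12-a>q10; q12-b>q11; q12-c>q12

A DFA must remember the last 2 symbols (since which symbol is second-to-last isn't known until the input ends). Use one state per possible window of the last ≤2 symbols; accept from those whose window starts with `b`.
13 states suffice.
          a    b    c  
>  q0     q1   q2   q3 
   q1     q4   q5   q6 
   q2     q7   q8   q9 
   q3    q10  q11  q12 
   q4     q4   q5   q6 
   q5     q7   q8   q9 
   q6    q10  q11  q12 
 * q7     q4   q5   q6 
 * q8     q7   q8   q9 
 * q9    q10  q11  q12 
   q10    q4   q5   q6 
   q11    q7   q8   q9 
   q12   q10  q11  q12 
(> = start, * = accepting)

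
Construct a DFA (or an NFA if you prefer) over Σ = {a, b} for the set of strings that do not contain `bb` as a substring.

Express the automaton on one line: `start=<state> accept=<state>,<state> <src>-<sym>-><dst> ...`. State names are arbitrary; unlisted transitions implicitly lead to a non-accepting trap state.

Track partial matches of the forbidden pattern `bb`. State q2 is a dead state reached once `bb` has occurred; every other state accepts. q0 means no part of `bb` is currently matched.
A 3-state machine:
        a   b  
>* q0   q0  q1 
 * q1   q0  q2 
   q2   q2  q2 
(> = start, * = accepting)

start=q0 accept=q0,q1 q0-a->q0 q0-b->q1 q1-a->q0 q1-b->q2 q2-a->q2 q2-b->q2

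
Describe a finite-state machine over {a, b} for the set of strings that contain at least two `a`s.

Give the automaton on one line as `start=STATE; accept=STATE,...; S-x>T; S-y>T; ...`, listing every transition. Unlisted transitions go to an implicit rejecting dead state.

start=q0; accept=q2,q3; q0-a>q1; q0-b>q0; q1-a>q2; q1-b>q1; q2-a>q3; q2-b>q2; q3-a>q3; q3-b>q3

Count `a`s, saturating at 3: states q0 through q2 mean 0 through 2 `a`s seen; q3 means more than 2. Each `a` increments (capped at q3); other symbols loop. Accept from {q2, q3}.
With 4 states:
        a   b  
>  q0   q1  q0 
   q1   q2  q1 
 * q2   q3  q2 
 * q3   q3  q3 
(> = start, * = accepting)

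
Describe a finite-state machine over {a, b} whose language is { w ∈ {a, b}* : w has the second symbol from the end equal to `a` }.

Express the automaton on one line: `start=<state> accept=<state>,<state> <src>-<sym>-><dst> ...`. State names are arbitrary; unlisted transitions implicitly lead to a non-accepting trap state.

start=S0 accept=S3,S4 S0-a->S1 S0-b->S2 S1-a->S3 S1-b->S4 S2-a->S5 S2-b->S6 S3-a->S3 S3-b->S4 S4-a->S5 S4-b->S6 S5-a->S3 S5-b->S4 S6-a->S5 S6-b->S6

Because acceptance depends on a position counted from the end, the machine has to buffer the most recent 2 symbols. Make each state the string of the last up-to-2 symbols read; on input `x` shift the window left and append `x`. Accept when the buffered window has length 2 and begins with `a`.
        a   b  
>  S0   S1  S2 
   S1   S3  S4 
   S2   S5  S6 
 * S3   S3  S4 
 * S4   S5  S6 
   S5   S3  S4 
   S6   S5  S6 
(> = start, * = accepting)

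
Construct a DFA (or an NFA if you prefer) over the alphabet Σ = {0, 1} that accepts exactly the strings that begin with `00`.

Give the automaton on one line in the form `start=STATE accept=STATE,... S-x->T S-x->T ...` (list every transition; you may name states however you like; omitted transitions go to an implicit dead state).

Walk along `00` while the input agrees: from q0 take `0` to q1, and so on. Any deviation drops to the rejecting sink q3. Once q2 is reached the prefix is confirmed and every continuation is accepted.
4 states suffice.
        0   1  
>  q0   q1  q3 
   q1   q2  q3 
 * q2   q2  q2 
   q3   q3  q3 
(> = start, * = accepting)

start=q0 accept=q2 q0-0->q1 q0-1->q3 q1-0->q2 q1-1->q3 q2-0->q2 q2-1->q2 q3-0->q3 q3-1->q3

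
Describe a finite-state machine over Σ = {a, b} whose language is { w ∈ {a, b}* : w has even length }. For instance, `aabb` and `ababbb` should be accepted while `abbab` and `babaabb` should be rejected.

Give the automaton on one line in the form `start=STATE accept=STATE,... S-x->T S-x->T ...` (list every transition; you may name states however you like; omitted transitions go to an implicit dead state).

Only the length mod 2 matters, so use a 2-cycle: from any state, every input symbol moves to the next state, wrapping q1 back to q0. Mark q0 accepting.
A 2-state machine:
        a   b  
>* q0   q1  q1 
   q1   q0  q0 
(> = start, * = accepting)

start=q0 accept=q0 q0-a->q1 q0-b->q1 q1-a->q0 q1-b->q0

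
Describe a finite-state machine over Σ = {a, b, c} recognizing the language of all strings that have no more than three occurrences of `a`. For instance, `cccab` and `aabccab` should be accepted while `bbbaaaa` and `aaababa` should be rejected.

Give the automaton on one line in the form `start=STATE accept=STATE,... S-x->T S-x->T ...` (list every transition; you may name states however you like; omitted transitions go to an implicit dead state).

Count `a`s, saturating at 4: states q0 through q3 mean 0 through 3 `a`s seen; q4 means more than 3. Each `a` increments (capped at q4); other symbols loop. Accept from {q0, q1, q2, q3}.
        a   b   c  
>* q0   q1  q0  q0 
 * q1   q2  q1  q1 
 * q2   q3  q2  q2 
 * q3   q4  q3  q3 
   q4   q4  q4  q4 
(> = start, * = accepting)

start=q0 accept=q0,q1,q2,q3 q0-a->q1 q0-b->q0 q0-c->q0 q1-a->q2 q1-b->q1 q1-c->q1 q2-a->q3 q2-b->q2 q2-c->q2 q3-a->q4 q3-b->q3 q3-c->q3 q4-a->q4 q4-b->q4 q4-c->q4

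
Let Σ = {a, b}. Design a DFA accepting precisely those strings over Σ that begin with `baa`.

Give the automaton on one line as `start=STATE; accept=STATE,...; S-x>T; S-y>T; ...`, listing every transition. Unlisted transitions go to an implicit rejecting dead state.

Walk along `baa` while the input agrees: from q0 take `b` to q1, and so on. Any deviation drops to the rejecting sink q4. Once q3 is reached the prefix is confirmed and every continuation is accepted.
5 states suffice.
        a   b  
>  q0   q4  q1 
   q1   q2  q4 
   q2   q3  q4 
 * q3   q3  q3 
   q4   q4  q4 
(> = start, * = accepting)

start=q0; accept=q3; q0-a>q4; q0-b>q1; q1-a>q2; q1-b>q4; q2-a>q3; q2-b>q4; q3-a>q3; q3-b>q3; q4-a>q4; q4-b>q4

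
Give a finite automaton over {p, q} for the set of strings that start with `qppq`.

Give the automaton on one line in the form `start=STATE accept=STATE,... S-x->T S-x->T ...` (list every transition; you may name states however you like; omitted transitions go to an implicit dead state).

start=A accept=E A-p->F A-q->B B-p->C B-q->F C-p->D C-q->F D-p->F D-q->E E-p->E E-q->E F-p->F F-q->F

Walk along `qppq` while the input agrees: from A take `q` to B, and so on. Any deviation drops to the rejecting sink F. Once E is reached the prefix is confirmed and every continuation is accepted.
       p  q 
>  A   F  B 
   B   C  F 
   C   D  F 
   D   F  E 
 * E   E  E 
   F   F  F 
(> = start, * = accepting)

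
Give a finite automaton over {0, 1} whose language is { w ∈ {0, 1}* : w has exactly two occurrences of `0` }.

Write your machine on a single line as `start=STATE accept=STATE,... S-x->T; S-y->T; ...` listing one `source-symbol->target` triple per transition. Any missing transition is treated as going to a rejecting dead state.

start=s0; accept=s2; s0-0->s1; s0-1->s0; s1-0->s2; s1-1->s1; s2-0->s3; s2-1->s2; s3-0->s3; s3-1->s3

Count `0`s, saturating at 3: states s0 through s2 mean 0 through 2 `0`s seen; s3 means more than 2. Each `0` increments (capped at s3); other symbols loop. Accept from {s2}.
4 states suffice.
        0   1  
>  s0   s1  s0 
   s1   s2  s1 
 * s2   s3  s2 
   s3   s3  s3 
(> = start, * = accepting)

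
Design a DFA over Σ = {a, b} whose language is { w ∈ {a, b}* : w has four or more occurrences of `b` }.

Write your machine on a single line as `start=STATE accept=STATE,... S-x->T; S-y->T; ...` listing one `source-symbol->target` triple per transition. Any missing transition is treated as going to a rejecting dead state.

Count `b`s, saturating at 5: states q0 through q4 mean 0 through 4 `b`s seen; q5 means more than 4. Each `b` increments (capped at q5); other symbols loop. Accept from {q4, q5}.
A 6-state machine:
        a   b  
>  q0   q0  q1 
   q1   q1  q2 
   q2   q2  q3 
   q3   q3  q4 
 * q4   q4  q5 
 * q5   q5  q5 
(> = start, * = accepting)

start=q0; accept=q4,q5; q0-a->q0; q0-b->q1; q1-a->q1; q1-b->q2; q2-a->q2; q2-b->q3; q3-a->q3; q3-b->q4; q4-a->q4; q4-b->q5; q5-a->q5; q5-b->q5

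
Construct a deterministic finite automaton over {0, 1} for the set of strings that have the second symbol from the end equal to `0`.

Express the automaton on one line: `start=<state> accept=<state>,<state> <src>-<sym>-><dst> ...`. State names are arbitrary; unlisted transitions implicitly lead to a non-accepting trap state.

Because acceptance depends on a position counted from the end, the machine has to buffer the most recent 2 symbols. Make each state the string of the last up-to-2 symbols read; on input `x` shift the window left and append `x`. Accept when the buffered window has length 2 and begins with `0`.
With 7 states:
        0   1  
>  q0   q1  q2 
   q1   q3  q4 
   q2   q5  q6 
 * q3   q3  q4 
 * q4   q5  q6 
   q5   q3  q4 
   q6   q5  q6 
(> = start, * = accepting)

start=q0 accept=q3,q4 q0-0->q1 q0-1->q2 q1-0->q3 q1-1->q4 q2-0->q5 q2-1->q6 q3-0->q3 q3-1->q4 q4-0->q5 q4-1->q6 q5-0->q3 q5-1->q4 q6-0->q5 q6-1->q6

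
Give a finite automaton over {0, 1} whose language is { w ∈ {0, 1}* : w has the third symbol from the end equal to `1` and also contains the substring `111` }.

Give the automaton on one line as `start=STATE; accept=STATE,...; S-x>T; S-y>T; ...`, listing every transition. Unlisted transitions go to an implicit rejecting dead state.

start=q0; accept=q3,q4,q5,q6; q0-0>q0; q0-1>q1; q1-0>q0; q1-1>q2; q2-0>q0; q2-1>q3; q3-0>q4; q3-1>q3; q4-0>q5; q4-1>q6; q5-0>q7; q5-1>q8; q6-0>q9; q6-1>q10; q7-0>q7; q7-1>q8; q8-0>q9; q8-1>q10; q9-0>q5; q9-1>q6; q10-0>q4; q10-1>q3

Handle the two conditions separately and then intersect. The first has 15 states tracking the last 3 symbols read; the second has 4 states tracking whether and how much of `111` has been seen. A product state is a pair (one from each), accepting exactly when both do. Equivalent product states are then merged.
11 states suffice.
          0    1  
>  q0     q0   q1 
   q1     q0   q2 
   q2     q0   q3 
 * q3     q4   q3 
 * q4     q5   q6 
 * q5     q7   q8 
 * q6     q9  q10 
   q7     q7   q8 
   q8     q9  q10 
   q9     q5   q6 
   q10    q4   q3 
(> = start, * = accepting)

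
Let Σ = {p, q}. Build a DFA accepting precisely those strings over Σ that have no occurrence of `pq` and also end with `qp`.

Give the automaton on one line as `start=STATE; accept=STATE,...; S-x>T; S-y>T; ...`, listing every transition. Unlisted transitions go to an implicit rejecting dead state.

Build one automaton per condition and run them in lockstep. The first has 3 states tracking partial matches of the forbidden pattern `pq`; the second has 3 states tracking how much of the suffix `qp` has currently been matched. A product state is a pair (one from each), accepting exactly when both do. Minimizing collapses redundant product states.
        p   q  
>  s0   s1  s2 
   s1   s1  s1 
   s2   s3  s2 
 * s3   s1  s1 
(> = start, * = accepting)

start=s0; accept=s3; s0-p>s1; s0-q>s2; s1-p>s1; s1-q>s1; s2-p>s3; s2-q>s2; s3-p>s1; s3-q>s1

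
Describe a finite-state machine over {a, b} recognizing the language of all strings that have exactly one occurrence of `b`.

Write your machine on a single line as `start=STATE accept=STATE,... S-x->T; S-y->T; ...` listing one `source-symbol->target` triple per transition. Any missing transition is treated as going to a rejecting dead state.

start=q0; accept=q1; q0-a->q0; q0-b->q1; q1-a->q1; q1-b->q2; q2-a->q2; q2-b->q2

Count `b`s, saturating at 2: state q0 means no `b` yet, q1 means one `b` seen, q2 means more than one. Each `b` increments (capped at q2); other symbols loop. Accept from {q1}.
3 states suffice.
        a   b  
>  q0   q0  q1 
 * q1   q1  q2 
   q2   q2  q2 
(> = start, * = accepting)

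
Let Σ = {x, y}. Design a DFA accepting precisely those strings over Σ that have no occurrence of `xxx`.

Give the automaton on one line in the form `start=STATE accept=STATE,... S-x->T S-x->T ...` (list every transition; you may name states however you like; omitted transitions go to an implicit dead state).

This is the complement of 'contains `xxx`'. Use the same substring-matching states — q0 through q3 holding how much of `xxx` has just been matched — but flip the accepting set: everything except the trap q3 accepts.
        x   y  
>* q0   q1  q0 
 * q1   q2  q0 
 * q2   q3  q0 
   q3   q3  q3 
(> = start, * = accepting)

start=q0 accept=q0,q1,q2 q0-x->q1 q0-y->q0 q1-x->q2 q1-y->q0 q2-x->q3 q2-y->q0 q3-x->q3 q3-y->q3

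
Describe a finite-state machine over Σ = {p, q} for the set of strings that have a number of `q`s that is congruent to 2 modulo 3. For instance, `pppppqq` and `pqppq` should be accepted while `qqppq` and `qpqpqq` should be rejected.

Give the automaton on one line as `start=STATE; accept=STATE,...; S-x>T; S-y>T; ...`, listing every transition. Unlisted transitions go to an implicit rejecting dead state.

start=s0; accept=s2; s0-p>s0; s0-q>s1; s1-p>s1; s1-q>s2; s2-p>s2; s2-q>s0

Keep the running count of `q`s modulo 3: each `q` advances along the cycle s0 → s1 → s2 → s0 while other symbols loop. Accept at s2.
With 3 states:
        p   q  
>  s0   s0  s1 
   s1   s1  s2 
 * s2   s2  s0 
(> = start, * = accepting)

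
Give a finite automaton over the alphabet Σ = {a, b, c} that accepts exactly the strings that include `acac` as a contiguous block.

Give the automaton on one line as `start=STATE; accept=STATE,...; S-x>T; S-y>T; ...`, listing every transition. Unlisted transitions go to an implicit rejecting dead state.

start=q0; accept=q4; q0-a>q1; q0-b>q0; q0-c>q0; q1-a>q1; q1-b>q0; q1-c>q2; q2-a>q3; q2-b>q0; q2-c>q0; q3-a>q1; q3-b>q0; q3-c>q4; q4-a>q4; q4-b>q4; q4-c>q4

States q0..q3 record the length of the longest prefix of `acac` that matches the current input suffix. Reaching q4 means `acac` has been seen, and we stay there forever. Accept from q4.
A 5-state machine:
        a   b   c  
>  q0   q1  q0  q0 
   q1   q1  q0  q2 
   q2   q3  q0  q0 
   q3   q1  q0  q4 
 * q4   q4  q4  q4 
(> = start, * = accepting)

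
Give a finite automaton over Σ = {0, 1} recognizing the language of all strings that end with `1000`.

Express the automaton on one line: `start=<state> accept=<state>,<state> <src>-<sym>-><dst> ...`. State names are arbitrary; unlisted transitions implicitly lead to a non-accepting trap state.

Remember how much of `1000` the current input suffix matches. State q0 means no match yet; q1 means the last symbol is `1`; q2 means the last 2 symbols are `10`; q3 means the last 3 symbols are `100`; q4 means the last 4 symbols are `1000`. Only q4 accepts. On a mismatch, fall back to the longest proper suffix that is still a prefix of `1000`.
With 5 states:
        0   1  
>  q0   q0  q1 
   q1   q2  q1 
   q2   q3  q1 
   q3   q4  q1 
 * q4   q0  q1 
(> = start, * = accepting)

start=q0 accept=q4 q0-0->q0 q0-1->q1 q1-0->q2 q1-1->q1 q2-0->q3 q2-1->q1 q3-0->q4 q3-1->q1 q4-0->q0 q4-1->q1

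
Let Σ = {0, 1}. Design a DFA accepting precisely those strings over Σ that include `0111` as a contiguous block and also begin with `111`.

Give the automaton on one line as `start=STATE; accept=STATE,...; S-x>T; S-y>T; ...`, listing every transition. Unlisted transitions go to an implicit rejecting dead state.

start=A; accept=L; A-0>B; A-1>C; B-0>B; B-1>D; C-0>B; C-1>E; D-0>B; D-1>F; E-0>B; E-1>G; F-0>B; F-1>H; G-0>I; G-1>G; H-0>H; H-1>H; I-0>I; I-1>J; J-0>I; J-1>K; K-0>I; K-1>L; L-0>L; L-1>L

Build one automaton per condition and run them in lockstep. The first has 5 states tracking whether and how much of `0111` has been seen; the second has 5 states tracking whether the input so far still matches the prefix `111`. A product state is a pair (one from each), accepting exactly when both do.
With 12 states:
       0  1 
>  A   B  C 
   B   B  D 
   C   B  E 
   D   B  F 
   E   B  G 
   F   B  H 
   G   I  G 
   H   H  H 
   I   I  J 
   J   I  K 
   K   I  L 
 * L   L  L 
(> = start, * = accepting)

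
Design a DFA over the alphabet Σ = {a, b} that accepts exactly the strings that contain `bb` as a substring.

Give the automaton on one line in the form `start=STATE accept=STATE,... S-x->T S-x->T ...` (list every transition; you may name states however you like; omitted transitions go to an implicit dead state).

start=S0 accept=S2 S0-a->S0 S0-b->S1 S1-a->S0 S1-b->S2 S2-a->S2 S2-b->S2

Track how much of `bb` has been matched so far: state S0 is no progress, S2 is the absorbing accept state reached once `bb` has occurred. Intermediate states record partial matches; on a mismatch, fall back to the longest reusable overlap.
3 states suffice.
        a   b  
>  S0   S0  S1 
   S1   S0  S2 
 * S2   S2  S2 
(> = start, * = accepting)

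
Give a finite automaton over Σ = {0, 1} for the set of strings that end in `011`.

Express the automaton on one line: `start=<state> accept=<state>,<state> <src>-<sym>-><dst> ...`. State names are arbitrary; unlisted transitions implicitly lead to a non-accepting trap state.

start=S0 accept=S3 S0-0->S1 S0-1->S0 S1-0->S1 S1-1->S2 S2-0->S1 S2-1->S3 S3-0->S1 S3-1->S0

Let each state record the length of the longest suffix of the input read so far that is also a prefix of `011`. S1 means the last symbol is `0`; S2 means the last 2 symbols are `01`; S3 means the last 3 symbols are `011`. Accept only at S3, where the string currently ends in `011`.
With 4 states:
        0   1  
>  S0   S1  S0 
   S1   S1  S2 
   S2   S1  S3 
 * S3   S1  S0 
(> = start, * = accepting)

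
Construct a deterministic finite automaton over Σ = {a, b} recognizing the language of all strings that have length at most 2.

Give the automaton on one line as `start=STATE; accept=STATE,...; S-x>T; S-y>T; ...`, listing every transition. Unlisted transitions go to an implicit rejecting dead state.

We only need to distinguish lengths 0, 1, …, 2, and '>2'. Chain q0 → q1 → q2 → q3 on every symbol, with q3 looping. Accepting states: {q0, q1, q2}.
A 4-state machine:
        a   b  
>* q0   q1  q1 
 * q1   q2  q2 
 * q2   q3  q3 
   q3   q3  q3 
(> = start, * = accepting)

start=q0; accept=q0,q1,q2; q0-a>q1; q0-b>q1; q1-a>q2; q1-b>q2; q2-a>q3; q2-b>q3; q3-a>q3; q3-b>q3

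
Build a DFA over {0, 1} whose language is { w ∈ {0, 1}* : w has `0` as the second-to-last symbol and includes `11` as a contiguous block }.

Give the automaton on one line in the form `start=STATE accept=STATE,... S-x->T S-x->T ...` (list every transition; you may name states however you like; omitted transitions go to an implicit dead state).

Build one automaton per condition and run them in lockstep. One (7 states) tracks the last 2 symbols read; the other (3 states) tracks whether and how much of `11` has been seen. Each combined state is a pair, one component from each; accept when both components accept.
        0   1  
>  S0   S1  S2 
   S1   S3  S4 
   S2   S5  S6 
   S3   S3  S4 
   S4   S5  S6 
   S5   S3  S4 
   S6   S7  S6 
   S7   S8  S9 
 * S8   S8  S9 
 * S9   S7  S6 
(> = start, * = accepting)

start=S0 accept=S8,S9 S0-0->S1 S0-1->S2 S1-0->S3 S1-1->S4 S2-0->S5 S2-1->S6 S3-0->S3 S3-1->S4 S4-0->S5 S4-1->S6 S5-0->S3 S5-1->S4 S6-0->S7 S6-1->S6 S7-0->S8 S7-1->S9 S8-0->S8 S8-1->S9 S9-0->S7 S9-1->S6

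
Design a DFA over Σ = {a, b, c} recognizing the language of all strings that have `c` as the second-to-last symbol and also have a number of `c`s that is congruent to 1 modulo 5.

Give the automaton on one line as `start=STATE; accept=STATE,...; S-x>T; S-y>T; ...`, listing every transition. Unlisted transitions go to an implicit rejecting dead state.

Run two small machines in parallel and take their product. One (13 states) tracks the last 2 symbols read; the other (5 states) tracks the count of `c`s modulo 5. Each combined state is a pair, one component from each; accept when both components accept. Minimizing collapses redundant product states.
A 9-state machine:
        a   b   c  
>  s0   s0  s0  s1 
   s1   s2  s2  s3 
 * s2   s4  s4  s3 
   s3   s3  s3  s5 
   s4   s4  s4  s3 
   s5   s5  s5  s6 
   s6   s6  s6  s7 
   s7   s0  s0  s8 
 * s8   s2  s2  s3 
(> = start, * = accepting)

start=s0; accept=s2,s8; s0-a>s0; s0-b>s0; s0-c>s1; s1-a>s2; s1-b>s2; s1-c>s3; s2-a>s4; s2-b>s4; s2-c>s3; s3-a>s3; s3-b>s3; s3-c>s5; s4-a>s4; s4-b>s4; s4-c>s3; s5-a>s5; s5-b>s5; s5-c>s6; s6-a>s6; s6-b>s6; s6-c>s7; s7-a>s0; s7-b>s0; s7-c>s8; s8-a>s2; s8-b>s2; s8-c>s3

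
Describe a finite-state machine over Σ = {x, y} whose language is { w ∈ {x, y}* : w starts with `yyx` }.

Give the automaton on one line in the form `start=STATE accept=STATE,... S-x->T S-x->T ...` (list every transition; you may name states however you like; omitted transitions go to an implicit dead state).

Walk along `yyx` while the input agrees: from S0 take `y` to S1, and so on. Any deviation drops to the rejecting sink S4. Once S3 is reached the prefix is confirmed and every continuation is accepted.
A 5-state machine:
        x   y  
>  S0   S4  S1 
   S1   S4  S2 
   S2   S3  S4 
 * S3   S3  S3 
   S4   S4  S4 
(> = start, * = accepting)

start=S0 accept=S3 S0-x->S4 S0-y->S1 S1-x->S4 S1-y->S2 S2-x->S3 S2-y->S4 S3-x->S3 S3-y->S3 S4-x->S4 S4-y->S4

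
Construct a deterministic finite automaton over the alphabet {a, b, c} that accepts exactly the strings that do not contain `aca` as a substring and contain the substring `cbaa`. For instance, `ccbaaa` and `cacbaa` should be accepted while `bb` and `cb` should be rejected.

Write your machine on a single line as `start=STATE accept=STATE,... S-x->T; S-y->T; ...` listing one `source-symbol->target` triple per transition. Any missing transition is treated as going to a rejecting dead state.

Run two small machines in parallel and take their product. One (4 states) tracks partial matches of the forbidden pattern `aca`; the other (5 states) tracks whether and how much of `cbaa` has been seen. Each combined state is a pair, one component from each; accept when both components accept. Equivalent product states are then merged.
        a   b   c  
>  s0   s1  s0  s2 
   s1   s1  s0  s3 
   s2   s1  s4  s2 
   s3   s5  s4  s2 
   s4   s6  s0  s2 
   s5   s5  s5  s5 
   s6   s7  s0  s3 
 * s7   s7  s8  s9 
 * s8   s7  s8  s8 
 * s9   s5  s8  s8 
(> = start, * = accepting)

start=s0; accept=s7,s8,s9; s0-a->s1; s0-b->s0; s0-c->s2; s1-a->s1; s1-b->s0; s1-c->s3; s2-a->s1; s2-b->s4; s2-c->s2; s3-a->s5; s3-b->s4; s3-c->s2; s4-a->s6; s4-b->s0; s4-c->s2; s5-a->s5; s5-b->s5; s5-c->s5; s6-a->s7; s6-b->s0; s6-c->s3; s7-a->s7; s7-b->s8; s7-c->s9; s8-a->s7; s8-b->s8; s8-c->s8; s9-a->s5; s9-b->s8; s9-c->s8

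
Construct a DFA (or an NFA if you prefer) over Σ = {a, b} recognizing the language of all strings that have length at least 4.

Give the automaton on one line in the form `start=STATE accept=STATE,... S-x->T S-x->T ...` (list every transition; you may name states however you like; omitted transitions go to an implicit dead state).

start=s0 accept=s4,s5 s0-a->s1 s0-b->s1 s1-a->s2 s1-b->s2 s2-a->s3 s2-b->s3 s3-a->s4 s3-b->s4 s4-a->s5 s4-b->s5 s5-a->s5 s5-b->s5

We only need to distinguish lengths 0, 1, …, 4, and '>4'. Chain s0 → s1 → s2 → s3 → s4 → s5 on every symbol, with s5 looping. Accepting states: {s4, s5}.
A 6-state machine:
        a   b  
>  s0   s1  s1 
   s1   s2  s2 
   s2   s3  s3 
   s3   s4  s4 
 * s4   s5  s5 
 * s5   s5  s5 
(> = start, * = accepting)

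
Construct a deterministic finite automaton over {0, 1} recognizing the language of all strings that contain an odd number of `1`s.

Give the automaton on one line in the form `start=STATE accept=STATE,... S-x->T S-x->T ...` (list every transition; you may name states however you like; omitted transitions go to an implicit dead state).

Keep the running count of `1`s modulo 2: each `1` advances along the cycle s0 → s1 → s0 while other symbols loop. Accept at s1.
With 2 states:
        0   1  
>  s0   s0  s1 
 * s1   s1  s0 
(> = start, * = accepting)

start=s0 accept=s1 s0-0->s0 s0-1->s1 s1-0->s1 s1-1->s0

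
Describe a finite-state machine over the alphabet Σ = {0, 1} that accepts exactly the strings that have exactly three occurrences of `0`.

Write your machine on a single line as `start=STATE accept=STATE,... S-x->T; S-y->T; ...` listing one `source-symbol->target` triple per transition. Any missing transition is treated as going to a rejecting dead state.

Count `0`s, saturating at 4: states S0 through S3 mean 0 through 3 `0`s seen; S4 means more than 3. Each `0` increments (capped at S4); other symbols loop. Accept from {S3}.
        0   1  
>  S0   S1  S0 
   S1   S2  S1 
   S2   S3  S2 
 * S3   S4  S3 
   S4   S4  S4 
(> = start, * = accepting)

start=S0; accept=S3; S0-0->S1; S0-1->S0; S1-0->S2; S1-1->S1; S2-0->S3; S2-1->S2; S3-0->S4; S3-1->S3; S4-0->S4; S4-1->S4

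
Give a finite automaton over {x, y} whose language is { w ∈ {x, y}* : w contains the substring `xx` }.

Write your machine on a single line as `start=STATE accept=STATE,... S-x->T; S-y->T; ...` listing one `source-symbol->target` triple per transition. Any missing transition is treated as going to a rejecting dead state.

start=S0; accept=S2; S0-x->S1; S0-y->S0; S1-x->S2; S1-y->S0; S2-x->S2; S2-y->S2

Track how much of `xx` has been matched so far: state S0 is no progress, S2 is the absorbing accept state reached once `xx` has occurred. Intermediate states record partial matches; on a mismatch, fall back to the longest reusable overlap.
A 3-state machine:
        x   y  
>  S0   S1  S0 
   S1   S2  S0 
 * S2   S2  S2 
(> = start, * = accepting)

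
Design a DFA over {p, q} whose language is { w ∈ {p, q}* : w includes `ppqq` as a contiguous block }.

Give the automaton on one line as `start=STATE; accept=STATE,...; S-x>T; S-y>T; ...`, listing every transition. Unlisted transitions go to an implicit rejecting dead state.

Track how much of `ppqq` has been matched so far: state s0 is no progress, s4 is the absorbing accept state reached once `ppqq` has occurred. Intermediate states record partial matches; on a mismatch, fall back to the longest reusable overlap.
With 5 states:
        p   q  
>  s0   s1  s0 
   s1   s2  s0 
   s2   s2  s3 
   s3   s1  s4 
 * s4   s4  s4 
(> = start, * = accepting)

start=s0; accept=s4; s0-p>s1; s0-q>s0; s1-p>s2; s1-q>s0; s2-p>s2; s2-q>s3; s3-p>s1; s3-q>s4; s4-p>s4; s4-q>s4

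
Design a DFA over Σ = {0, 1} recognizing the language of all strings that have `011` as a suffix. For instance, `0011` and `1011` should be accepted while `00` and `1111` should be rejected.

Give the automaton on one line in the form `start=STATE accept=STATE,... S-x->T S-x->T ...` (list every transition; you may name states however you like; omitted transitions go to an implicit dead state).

start=S0 accept=S3 S0-0->S1 S0-1->S0 S1-0->S1 S1-1->S2 S2-0->S1 S2-1->S3 S3-0->S1 S3-1->S0

Let each state record the length of the longest suffix of the input read so far that is also a prefix of `011`. S1 means the last symbol is `0`; S2 means the last 2 symbols are `01`; S3 means the last 3 symbols are `011`. Accept only at S3, where the string currently ends in `011`.
With 4 states:
        0   1  
>  S0   S1  S0 
   S1   S1  S2 
   S2   S1  S3 
 * S3   S1  S0 
(> = start, * = accepting)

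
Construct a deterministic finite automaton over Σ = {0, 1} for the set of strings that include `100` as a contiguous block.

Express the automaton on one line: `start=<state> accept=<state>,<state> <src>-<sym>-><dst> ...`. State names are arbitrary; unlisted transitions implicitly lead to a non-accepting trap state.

Track how much of `100` has been matched so far: state s0 is no progress, s3 is the absorbing accept state reached once `100` has occurred. Intermediate states record partial matches; on a mismatch, fall back to the longest reusable overlap.
4 states suffice.
        0   1  
>  s0   s0  s1 
   s1   s2  s1 
   s2   s3  s1 
 * s3   s3  s3 
(> = start, * = accepting)

start=s0 accept=s3 s0-0->s0 s0-1->s1 s1-0->s2 s1-1->s1 s2-0->s3 s2-1->s1 s3-0->s3 s3-1->s3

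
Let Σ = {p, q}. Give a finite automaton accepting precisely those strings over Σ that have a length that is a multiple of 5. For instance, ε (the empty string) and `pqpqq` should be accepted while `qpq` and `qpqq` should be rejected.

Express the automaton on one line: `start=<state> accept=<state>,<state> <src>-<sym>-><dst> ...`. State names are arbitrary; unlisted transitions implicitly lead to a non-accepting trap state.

Count input length modulo 5: every symbol advances one step around the cycle S0 → S1 → S2 → S3 → S4 → S0. Accept at S0.
A 5-state machine:
        p   q  
>* S0   S1  S1 
   S1   S2  S2 
   S2   S3  S3 
   S3   S4  S4 
   S4   S0  S0 
(> = start, * = accepting)

start=S0 accept=S0 S0-p->S1 S0-q->S1 S1-p->S2 S1-q->S2 S2-p->S3 S2-q->S3 S3-p->S4 S3-q->S4 S4-p->S0 S4-q->S0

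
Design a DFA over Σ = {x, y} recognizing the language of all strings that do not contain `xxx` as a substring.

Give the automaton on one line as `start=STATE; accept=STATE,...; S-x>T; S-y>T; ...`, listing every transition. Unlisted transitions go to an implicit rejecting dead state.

Track partial matches of the forbidden pattern `xxx`. State s3 is a dead state reached once `xxx` has occurred; every other state accepts. s0 means no part of `xxx` is currently matched.
With 4 states:
        x   y  
>* s0   s1  s0 
 * s1   s2  s0 
 * s2   s3  s0 
   s3   s3  s3 
(> = start, * = accepting)

start=s0; accept=s0,s1,s2; s0-x>s1; s0-y>s0; s1-x>s2; s1-y>s0; s2-x>s3; s2-y>s0; s3-x>s3; s3-y>s3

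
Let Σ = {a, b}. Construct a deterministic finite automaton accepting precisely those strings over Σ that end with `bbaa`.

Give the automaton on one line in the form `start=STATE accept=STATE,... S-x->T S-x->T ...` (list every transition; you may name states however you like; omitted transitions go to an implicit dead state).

Let each state record the length of the longest suffix of the input read so far that is also a prefix of `bbaa`. q1 means the last symbol is `b`; q2 means the last 2 symbols are `bb`; q3 means the last 3 symbols are `bba`; q4 means the last 4 symbols are `bbaa`. Accept only at q4, where the string currently ends in `bbaa`.
With 5 states:
        a   b  
>  q0   q0  q1 
   q1   q0  q2 
   q2   q3  q2 
   q3   q4  q1 
 * q4   q0  q1 
(> = start, * = accepting)

start=q0 accept=q4 q0-a->q0 q0-b->q1 q1-a->q0 q1-b->q2 q2-a->q3 q2-b->q2 q3-a->q4 q3-b->q1 q4-a->q0 q4-b->q1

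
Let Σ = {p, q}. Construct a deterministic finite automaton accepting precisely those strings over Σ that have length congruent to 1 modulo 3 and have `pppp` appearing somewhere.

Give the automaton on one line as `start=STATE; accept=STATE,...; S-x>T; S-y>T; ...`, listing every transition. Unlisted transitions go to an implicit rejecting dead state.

start=s0; accept=s9; s0-p>s1; s0-q>s2; s1-p>s3; s1-q>s4; s2-p>s5; s2-q>s4; s3-p>s6; s3-q>s0; s4-p>s7; s4-q>s0; s5-p>s8; s5-q>s0; s6-p>s9; s6-q>s2; s7-p>s10; s7-q>s2; s8-p>s11; s8-q>s2; s9-p>s12; s9-q>s12; s10-p>s13; s10-q>s4; s11-p>s12; s11-q>s4; s12-p>s14; s12-q>s14; s13-p>s14; s13-q>s0; s14-p>s9; s14-q>s9

Handle the two conditions separately and then intersect. One (3 states) tracks the input length modulo 3; the other (5 states) tracks whether and how much of `pppp` has been seen. Each combined state is a pair, one component from each; accept when both components accept.
15 states suffice.
          p    q  
>  s0     s1   s2 
   s1     s3   s4 
   s2     s5   s4 
   s3     s6   s0 
   s4     s7   s0 
   s5     s8   s0 
   s6     s9   s2 
   s7    s10   s2 
   s8    s11   s2 
 * s9    s12  s12 
   s10   s13   s4 
   s11   s12   s4 
   s12   s14  s14 
   s13   s14   s0 
   s14    s9   s9 
(> = start, * = accepting)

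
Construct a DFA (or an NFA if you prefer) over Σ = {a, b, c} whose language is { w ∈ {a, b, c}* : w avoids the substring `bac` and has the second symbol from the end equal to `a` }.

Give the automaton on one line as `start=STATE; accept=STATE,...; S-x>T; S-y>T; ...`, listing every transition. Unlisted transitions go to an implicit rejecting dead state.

start=s0; accept=s3,s4,s5; s0-a>s1; s0-b>s2; s0-c>s0; s1-a>s3; s1-b>s4; s1-c>s5; s2-a>s6; s2-b>s2; s2-c>s0; s3-a>s3; s3-b>s4; s3-c>s5; s4-a>s6; s4-b>s2; s4-c>s0; s5-a>s1; s5-b>s2; s5-c>s0; s6-a>s3; s6-b>s4; s6-c>s7; s7-a>s7; s7-b>s7; s7-c>s7

Handle the two conditions separately and then intersect. One (4 states) tracks partial matches of the forbidden pattern `bac`; the other (13 states) tracks the last 2 symbols read. Each combined state is a pair, one component from each; accept when both components accept. Minimizing collapses redundant product states.
8 states suffice.
        a   b   c  
>  s0   s1  s2  s0 
   s1   s3  s4  s5 
   s2   s6  s2  s0 
 * s3   s3  s4  s5 
 * s4   s6  s2  s0 
 * s5   s1  s2  s0 
   s6   s3  s4  s7 
   s7   s7  s7  s7 
(> = start, * = accepting)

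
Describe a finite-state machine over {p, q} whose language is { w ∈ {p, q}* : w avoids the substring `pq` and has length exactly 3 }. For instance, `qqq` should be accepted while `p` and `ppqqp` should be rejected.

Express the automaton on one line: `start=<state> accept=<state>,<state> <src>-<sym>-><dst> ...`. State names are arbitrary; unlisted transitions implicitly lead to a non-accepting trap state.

Build one automaton per condition and run them in lockstep. The first has 3 states tracking partial matches of the forbidden pattern `pq`; the second has 5 states tracking the input length, saturating at 4. A product state is a pair (one from each), accepting exactly when both do.
With 12 states:
          p    q  
>  S0     S1   S2 
   S1     S3   S4 
   S2     S3   S5 
   S3     S6   S7 
   S4     S7   S7 
   S5     S6   S8 
 * S6     S9  S10 
   S7    S10  S10 
 * S8     S9  S11 
   S9     S9  S10 
   S10   S10  S10 
   S11    S9  S11 
(> = start, * = accepting)

start=S0 accept=S6,S8 S0-p->S1 S0-q->S2 S1-p->S3 S1-q->S4 S2-p->S3 S2-q->S5 S3-p->S6 S3-q->S7 S4-p->S7 S4-q->S7 S5-p->S6 S5-q->S8 S6-p->S9 S6-q->S10 S7-p->S10 S7-q->S10 S8-p->S9 S8-q->S11 S9-p->S9 S9-q->S10 S10-p->S10 S10-q->S10 S11-p->S9 S11-q->S11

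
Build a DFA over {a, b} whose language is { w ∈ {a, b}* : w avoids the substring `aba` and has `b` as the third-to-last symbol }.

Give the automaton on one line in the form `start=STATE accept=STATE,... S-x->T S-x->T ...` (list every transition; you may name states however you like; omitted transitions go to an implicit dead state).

Handle the two conditions separately and then intersect. One (4 states) tracks partial matches of the forbidden pattern `aba`; the other (15 states) tracks the last 3 symbols read. Each combined state is a pair, one component from each; accept when both components accept. After merging equivalent states the machine shrinks.
11 states suffice.
          a    b  
>  q0     q1   q2 
   q1     q1   q3 
   q2     q4   q5 
   q3     q6   q5 
   q4     q7   q8 
   q5     q9  q10 
   q6     q6   q6 
 * q7     q1   q3 
 * q8     q6   q5 
 * q9     q7   q8 
 * q10    q9  q10 
(> = start, * = accepting)

start=q0 accept=q7,q8,q9,q10 q0-a->q1 q0-b->q2 q1-a->q1 q1-b->q3 q2-a->q4 q2-b->q5 q3-a->q6 q3-b->q5 q4-a->q7 q4-b->q8 q5-a->q9 q5-b->q10 q6-a->q6 q6-b->q6 q7-a->q1 q7-b->q3 q8-a->q6 q8-b->q5 q9-a->q7 q9-b->q8 q10-a->q9 q10-b->q10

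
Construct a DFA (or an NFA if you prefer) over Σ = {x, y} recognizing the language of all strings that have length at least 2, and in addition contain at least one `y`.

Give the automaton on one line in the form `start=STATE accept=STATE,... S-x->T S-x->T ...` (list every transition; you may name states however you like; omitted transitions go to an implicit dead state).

start=q0 accept=q3 q0-x->q1 q0-y->q2 q1-x->q1 q1-y->q3 q2-x->q3 q2-y->q3 q3-x->q3 q3-y->q3

Handle the two conditions separately and then intersect. One (4 states) tracks the input length, saturating at 3; the other (3 states) tracks the count of `y`s, saturating at 2. Each combined state is a pair, one component from each; accept when both components accept. Minimizing collapses redundant product states.
        x   y  
>  q0   q1  q2 
   q1   q1  q3 
   q2   q3  q3 
 * q3   q3  q3 
(> = start, * = accepting)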